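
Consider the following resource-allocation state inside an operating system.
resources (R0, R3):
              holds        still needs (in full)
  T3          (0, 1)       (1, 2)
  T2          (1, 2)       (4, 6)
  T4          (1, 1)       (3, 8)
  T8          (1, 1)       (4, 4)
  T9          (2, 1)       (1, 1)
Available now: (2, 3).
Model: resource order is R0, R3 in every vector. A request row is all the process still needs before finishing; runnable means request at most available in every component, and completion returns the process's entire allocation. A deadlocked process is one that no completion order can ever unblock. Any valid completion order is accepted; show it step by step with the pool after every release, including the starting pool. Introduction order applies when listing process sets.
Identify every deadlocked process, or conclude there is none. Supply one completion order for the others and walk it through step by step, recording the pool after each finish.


The deadlocked set is empty.
Key observation: the pool covers T9 at once, and every later process fits after earlier releases.
The rest can finish in the order T9, T3, T8, T2, T4. Step-by-step check:
  pool = (2, 3)
  run T9 (needs (1, 1), free (2, 3)); after release of (2, 1) the pool is (4, 4)
  run T3 (needs (1, 2), free (4, 4)); after release of (0, 1) the pool is (4, 5)
  run T8 (needs (4, 4), free (4, 5)); after release of (1, 1) the pool is (5, 6)
  run T2 (needs (4, 6), free (5, 6)); after release of (1, 2) the pool is (6, 8)
  run T4 (needs (3, 8), free (6, 8)); after release of (1, 1) the pool is (7, 9)


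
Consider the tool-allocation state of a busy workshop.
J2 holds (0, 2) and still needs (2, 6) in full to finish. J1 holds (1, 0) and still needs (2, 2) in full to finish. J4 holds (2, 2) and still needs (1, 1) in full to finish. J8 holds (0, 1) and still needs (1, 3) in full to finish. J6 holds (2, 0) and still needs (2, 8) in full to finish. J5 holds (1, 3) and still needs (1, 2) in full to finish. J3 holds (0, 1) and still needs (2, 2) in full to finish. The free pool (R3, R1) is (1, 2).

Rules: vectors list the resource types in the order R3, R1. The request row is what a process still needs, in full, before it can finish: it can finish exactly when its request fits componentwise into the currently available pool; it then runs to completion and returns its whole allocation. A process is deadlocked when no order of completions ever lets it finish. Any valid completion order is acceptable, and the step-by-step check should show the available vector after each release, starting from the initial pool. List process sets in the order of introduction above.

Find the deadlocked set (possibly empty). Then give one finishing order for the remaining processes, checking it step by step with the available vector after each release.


Nothing here is deadlocked.
Key observation: there is always a runnable process — J4 first — so the state unwinds completely.
A valid finishing order for the others: J4, J5, J8, J3, J6, J2, J1. Walking it through:
  pool = (1, 2)
  J4 needs (1, 1) <= (1, 2) -> finishes; pool += (2, 2) = (3, 4)
  J5 needs (1, 2) <= (3, 4) -> finishes; pool += (1, 3) = (4, 7)
  J8 needs (1, 3) <= (4, 7) -> finishes; pool += (0, 1) = (4, 8)
  J3 needs (2, 2) <= (4, 8) -> finishes; pool += (0, 1) = (4, 9)
  J6 needs (2, 8) <= (4, 9) -> finishes; pool += (2, 0) = (6, 9)
  J2 needs (2, 6) <= (6, 9) -> finishes; pool += (0, 2) = (6, 11)
  J1 needs (2, 2) <= (6, 11) -> finishes; pool += (1, 0) = (7, 11)


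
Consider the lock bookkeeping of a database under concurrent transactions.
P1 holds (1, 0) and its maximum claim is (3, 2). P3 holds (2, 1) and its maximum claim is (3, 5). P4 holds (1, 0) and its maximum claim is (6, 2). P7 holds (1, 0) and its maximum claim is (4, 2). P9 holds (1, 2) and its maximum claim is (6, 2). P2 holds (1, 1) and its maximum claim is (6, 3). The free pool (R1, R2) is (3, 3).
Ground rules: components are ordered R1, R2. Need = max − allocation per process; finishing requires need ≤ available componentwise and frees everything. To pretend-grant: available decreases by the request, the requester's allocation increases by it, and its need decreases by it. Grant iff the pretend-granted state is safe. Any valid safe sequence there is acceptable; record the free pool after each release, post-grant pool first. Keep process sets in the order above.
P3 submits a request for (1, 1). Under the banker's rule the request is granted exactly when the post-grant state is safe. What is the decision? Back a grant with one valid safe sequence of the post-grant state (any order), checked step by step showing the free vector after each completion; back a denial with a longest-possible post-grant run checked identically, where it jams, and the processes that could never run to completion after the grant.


DENY. Granting would leave the state unsafe.
Key observation: after P1, P7 the pool peaks at (4, 2), and each blocked process is short somewhere: P3 on R2; P4 on R1; P9 on R1; P2 on R1.
On the post-grant state, P1, P7 is a maximal run — nothing extends it. Check, step by step:
  pool = (2, 2)
  run P1 (needs (2, 2), free (2, 2)); after release of (1, 0) the pool is (3, 2)
  run P7 (needs (3, 2), free (3, 2)); after release of (1, 0) the pool is (4, 2)
  blocked: P3 wants (0, 3), pool (4, 2) — not enough R2
  blocked: P4 wants (5, 2), pool (4, 2) — not enough R1
  blocked: P9 wants (5, 0), pool (4, 2) — not enough R1
  blocked: P2 wants (5, 2), pool (4, 2) — not enough R1
Post-grant, the permanently blocked set is P3, P4, P9 and P2.


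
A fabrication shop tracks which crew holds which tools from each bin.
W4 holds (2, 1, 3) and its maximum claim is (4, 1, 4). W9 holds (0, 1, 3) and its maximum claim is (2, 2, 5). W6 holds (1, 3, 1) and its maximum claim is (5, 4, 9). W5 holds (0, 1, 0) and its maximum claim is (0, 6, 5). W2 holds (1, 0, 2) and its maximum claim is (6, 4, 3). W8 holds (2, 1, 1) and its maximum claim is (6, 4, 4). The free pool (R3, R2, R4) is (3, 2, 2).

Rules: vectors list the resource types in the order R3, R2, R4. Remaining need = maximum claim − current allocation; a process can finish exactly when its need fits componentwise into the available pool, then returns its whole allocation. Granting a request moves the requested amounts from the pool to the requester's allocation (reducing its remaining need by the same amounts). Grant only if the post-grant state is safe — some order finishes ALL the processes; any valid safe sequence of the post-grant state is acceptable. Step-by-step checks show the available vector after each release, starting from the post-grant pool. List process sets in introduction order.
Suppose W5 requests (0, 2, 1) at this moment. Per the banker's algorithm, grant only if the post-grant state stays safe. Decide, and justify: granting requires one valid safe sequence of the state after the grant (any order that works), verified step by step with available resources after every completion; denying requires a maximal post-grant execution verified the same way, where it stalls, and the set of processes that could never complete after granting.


DENY: after the grant no complete ordering would exist.
Key observation: after W4, W9 the pool peaks at (5, 2, 7), and each blocked process is short somewhere: W6 on R4; W5 on R2; W2 on R2; W8 on R2.
On the post-grant state, W4, W9 is a maximal run — nothing extends it. Step-by-step check:
  pool = (3, 0, 1)
  W4 needs (2, 0, 1) <= (3, 0, 1) -> finishes; pool += (2, 1, 3) = (5, 1, 4)
  W9 needs (2, 1, 2) <= (5, 1, 4) -> finishes; pool += (0, 1, 3) = (5, 2, 7)
  W6 cannot run: need (4, 1, 8) vs free (5, 2, 7) (insufficient R4)
  W5 cannot run: need (0, 3, 4) vs free (5, 2, 7) (insufficient R2)
  W2 cannot run: need (5, 4, 1) vs free (5, 2, 7) (insufficient R2)
  W8 cannot run: need (4, 3, 3) vs free (5, 2, 7) (insufficient R2)
Processes that could never finish after the grant: W6, W5, W2 and W8.


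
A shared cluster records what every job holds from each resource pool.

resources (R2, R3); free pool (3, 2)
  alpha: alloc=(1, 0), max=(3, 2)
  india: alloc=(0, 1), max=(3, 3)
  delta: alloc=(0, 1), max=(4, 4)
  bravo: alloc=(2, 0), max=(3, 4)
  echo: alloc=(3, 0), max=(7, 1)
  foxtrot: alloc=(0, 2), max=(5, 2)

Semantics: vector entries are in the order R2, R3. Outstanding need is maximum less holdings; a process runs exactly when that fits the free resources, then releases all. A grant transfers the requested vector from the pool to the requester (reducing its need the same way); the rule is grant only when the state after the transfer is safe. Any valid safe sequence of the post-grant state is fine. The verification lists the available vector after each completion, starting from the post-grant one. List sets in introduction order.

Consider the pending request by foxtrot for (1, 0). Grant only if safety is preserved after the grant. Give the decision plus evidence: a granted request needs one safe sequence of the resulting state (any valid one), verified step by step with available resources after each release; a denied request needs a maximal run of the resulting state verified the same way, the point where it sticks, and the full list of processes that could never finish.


DENY — the pretend-granted state is unsafe.
Key observation: after alpha, india the pool peaks at (3, 3), and each blocked process is short somewhere: delta on R2; bravo on R3; echo on R2; foxtrot on R2.
After a pretend grant, a maximal execution: alpha, india — then nothing else fits. Step-by-step check:
  pool = (2, 2)
  alpha: need (2, 2) fits (2, 2); releases (1, 0), pool now (3, 2)
  india: need (3, 2) fits (3, 2); releases (0, 1), pool now (3, 3)
  delta cannot run: need (4, 3) vs free (3, 3) (insufficient R2)
  bravo cannot run: need (1, 4) vs free (3, 3) (insufficient R3)
  echo cannot run: need (4, 1) vs free (3, 3) (insufficient R2)
  foxtrot cannot run: need (4, 0) vs free (3, 3) (insufficient R2)
Post-grant, the permanently blocked set is delta, bravo, echo and foxtrot.


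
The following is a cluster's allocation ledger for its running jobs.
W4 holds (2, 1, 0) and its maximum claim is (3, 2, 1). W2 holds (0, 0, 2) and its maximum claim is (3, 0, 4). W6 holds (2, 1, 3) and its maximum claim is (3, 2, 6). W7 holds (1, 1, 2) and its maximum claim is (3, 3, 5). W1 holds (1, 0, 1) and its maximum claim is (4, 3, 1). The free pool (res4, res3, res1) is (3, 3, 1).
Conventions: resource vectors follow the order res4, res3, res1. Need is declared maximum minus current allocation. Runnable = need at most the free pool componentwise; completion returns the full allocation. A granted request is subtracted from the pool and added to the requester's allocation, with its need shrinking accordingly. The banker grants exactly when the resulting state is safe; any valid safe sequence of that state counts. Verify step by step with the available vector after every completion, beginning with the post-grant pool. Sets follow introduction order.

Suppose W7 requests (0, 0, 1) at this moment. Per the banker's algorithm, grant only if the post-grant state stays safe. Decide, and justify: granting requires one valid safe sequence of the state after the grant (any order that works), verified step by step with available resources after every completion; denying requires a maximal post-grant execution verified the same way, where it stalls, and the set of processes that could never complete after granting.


DENY: after the grant no complete ordering would exist.
Key observation: the wall is res1: completing W1, W4 brings the pool only to (6, 4, 1), and all the rest need more.
On the post-grant state, W1, W4 is a maximal run — nothing extends it. Check, step by step:
  pool = (3, 3, 0)
  W1 needs (3, 3, 0) <= (3, 3, 0) -> finishes; pool += (1, 0, 1) = (4, 3, 1)
  W4 needs (1, 1, 1) <= (4, 3, 1) -> finishes; pool += (2, 1, 0) = (6, 4, 1)
  W2 cannot run: need (3, 0, 2) vs free (6, 4, 1) (insufficient res1)
  W6 cannot run: need (1, 1, 3) vs free (6, 4, 1) (insufficient res1)
  W7 cannot run: need (2, 2, 2) vs free (6, 4, 1) (insufficient res1)
Post-grant, the permanently blocked set is W2, W6 and W7.


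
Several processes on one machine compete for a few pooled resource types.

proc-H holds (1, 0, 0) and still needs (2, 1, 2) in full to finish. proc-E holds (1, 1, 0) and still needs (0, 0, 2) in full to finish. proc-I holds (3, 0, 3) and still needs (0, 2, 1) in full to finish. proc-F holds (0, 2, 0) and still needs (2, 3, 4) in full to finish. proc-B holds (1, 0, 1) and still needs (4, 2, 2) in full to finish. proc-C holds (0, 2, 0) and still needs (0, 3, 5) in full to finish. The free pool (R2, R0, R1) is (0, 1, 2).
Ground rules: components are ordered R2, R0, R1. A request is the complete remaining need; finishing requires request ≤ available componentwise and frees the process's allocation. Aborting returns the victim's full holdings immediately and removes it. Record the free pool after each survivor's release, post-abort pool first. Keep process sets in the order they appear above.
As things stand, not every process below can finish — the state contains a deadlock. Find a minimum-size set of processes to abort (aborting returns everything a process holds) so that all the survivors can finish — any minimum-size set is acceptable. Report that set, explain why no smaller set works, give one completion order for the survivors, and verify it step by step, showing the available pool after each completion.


Minimum abort set: proc-F.
Key observation: proc-C could never have finished before the abort; with (0, 2, 0) returned by proc-F, it fits at step 4.
Minimality: the empty abort set fails — the state is deadlocked as it stands.
Survivors finish in the order: proc-E, proc-I, proc-H, proc-C, proc-B. Walking it through (pool after the aborts first):
  pool = (0, 3, 2)
  proc-E: need (0, 0, 2) fits (0, 3, 2); releases (1, 1, 0), pool now (1, 4, 2)
  proc-I: need (0, 2, 1) fits (1, 4, 2); releases (3, 0, 3), pool now (4, 4, 5)
  proc-H: need (2, 1, 2) fits (4, 4, 5); releases (1, 0, 0), pool now (5, 4, 5)
  proc-C: need (0, 3, 5) fits (5, 4, 5); releases (0, 2, 0), pool now (5, 6, 5)
  proc-B: need (4, 2, 2) fits (5, 6, 5); releases (1, 0, 1), pool now (6, 6, 6)


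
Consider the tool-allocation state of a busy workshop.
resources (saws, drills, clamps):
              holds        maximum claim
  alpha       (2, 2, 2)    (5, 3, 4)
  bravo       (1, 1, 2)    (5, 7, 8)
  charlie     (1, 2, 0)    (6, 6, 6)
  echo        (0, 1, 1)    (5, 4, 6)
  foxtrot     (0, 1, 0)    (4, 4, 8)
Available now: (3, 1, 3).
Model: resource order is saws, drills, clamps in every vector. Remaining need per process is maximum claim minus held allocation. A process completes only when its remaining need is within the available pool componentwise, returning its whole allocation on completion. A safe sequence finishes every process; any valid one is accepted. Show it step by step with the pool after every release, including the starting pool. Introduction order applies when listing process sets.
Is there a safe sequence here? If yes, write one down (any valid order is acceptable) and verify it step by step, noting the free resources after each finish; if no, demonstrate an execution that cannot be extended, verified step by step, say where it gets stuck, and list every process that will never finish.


SAFE — a valid safe sequence is alpha, echo, charlie, bravo, foxtrot.
Key observation: the first exact fit in this order is alpha — it needs (3, 1, 2) with (3, 1, 3) free, meeting a requested resource to the last unit.
Walking it through:
  pool = (3, 1, 3)
  run alpha (needs (3, 1, 2), free (3, 1, 3)); after release of (2, 2, 2) the pool is (5, 3, 5)
  run echo (needs (5, 3, 5), free (5, 3, 5)); after release of (0, 1, 1) the pool is (5, 4, 6)
  run charlie (needs (5, 4, 6), free (5, 4, 6)); after release of (1, 2, 0) the pool is (6, 6, 6)
  run bravo (needs (4, 6, 6), free (6, 6, 6)); after release of (1, 1, 2) the pool is (7, 7, 8)
  run foxtrot (needs (4, 3, 8), free (7, 7, 8)); after release of (0, 1, 0) the pool is (7, 8, 8)


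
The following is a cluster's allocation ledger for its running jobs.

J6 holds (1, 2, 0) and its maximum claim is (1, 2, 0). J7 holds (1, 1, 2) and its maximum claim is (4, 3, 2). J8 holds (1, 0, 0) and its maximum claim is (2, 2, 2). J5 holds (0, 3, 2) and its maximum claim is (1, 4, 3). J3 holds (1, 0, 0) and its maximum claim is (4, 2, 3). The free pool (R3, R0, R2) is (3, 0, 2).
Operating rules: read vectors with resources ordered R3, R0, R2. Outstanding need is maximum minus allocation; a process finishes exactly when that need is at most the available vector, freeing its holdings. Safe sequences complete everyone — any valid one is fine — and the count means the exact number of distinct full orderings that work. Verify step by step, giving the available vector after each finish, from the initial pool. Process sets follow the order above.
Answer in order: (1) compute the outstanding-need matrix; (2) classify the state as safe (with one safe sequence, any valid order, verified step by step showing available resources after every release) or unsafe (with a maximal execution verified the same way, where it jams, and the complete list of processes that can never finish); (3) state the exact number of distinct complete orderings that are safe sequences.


(1) Outstanding need per process (order R3, R0, R2):
  J6: (0, 0, 0)
  J7: (3, 2, 0)
  J8: (1, 2, 2)
  J5: (1, 1, 1)
  J3: (3, 2, 3)
(2) SAFE, for example via the order J6, J7, J3, J8, J5.
Key observation: reading the order forward, J7 is the first process whose need (3, 2, 0) meets the free pool (4, 2, 2) exactly on a resource it requests.
Step-by-step check:
  pool = (3, 0, 2)
  J6: need (0, 0, 0) fits (3, 0, 2); releases (1, 2, 0), pool now (4, 2, 2)
  J7: need (3, 2, 0) fits (4, 2, 2); releases (1, 1, 2), pool now (5, 3, 4)
  J3: need (3, 2, 3) fits (5, 3, 4); releases (1, 0, 0), pool now (6, 3, 4)
  J8: need (1, 2, 2) fits (6, 3, 4); releases (1, 0, 0), pool now (7, 3, 4)
  J5: need (1, 1, 1) fits (7, 3, 4); releases (0, 3, 2), pool now (7, 6, 6)
(3) Precisely 16 of the possible complete orderings are safe sequences.


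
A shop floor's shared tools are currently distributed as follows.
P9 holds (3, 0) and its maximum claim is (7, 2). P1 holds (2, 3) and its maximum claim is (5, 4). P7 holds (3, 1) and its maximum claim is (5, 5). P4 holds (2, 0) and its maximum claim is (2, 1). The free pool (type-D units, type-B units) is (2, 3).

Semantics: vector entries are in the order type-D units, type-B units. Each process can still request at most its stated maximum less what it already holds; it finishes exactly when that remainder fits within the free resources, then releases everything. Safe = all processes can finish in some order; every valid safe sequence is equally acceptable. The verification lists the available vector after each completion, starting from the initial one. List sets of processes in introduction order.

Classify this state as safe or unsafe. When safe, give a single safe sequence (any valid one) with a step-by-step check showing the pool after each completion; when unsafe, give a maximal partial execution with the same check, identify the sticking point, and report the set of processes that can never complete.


SAFE, for example via the order P4, P1, P9, P7.
Key observation: no step in this order meets a requested resource exactly; the smallest headroom is 1, first reached at P1 (need (3, 1), pool (4, 3)).
Verifying each step:
  pool = (2, 3)
  P4: need (0, 1) fits (2, 3); releases (2, 0), pool now (4, 3)
  P1: need (3, 1) fits (4, 3); releases (2, 3), pool now (6, 6)
  P9: need (4, 2) fits (6, 6); releases (3, 0), pool now (9, 6)
  P7: need (2, 4) fits (9, 6); releases (3, 1), pool now (12, 7)


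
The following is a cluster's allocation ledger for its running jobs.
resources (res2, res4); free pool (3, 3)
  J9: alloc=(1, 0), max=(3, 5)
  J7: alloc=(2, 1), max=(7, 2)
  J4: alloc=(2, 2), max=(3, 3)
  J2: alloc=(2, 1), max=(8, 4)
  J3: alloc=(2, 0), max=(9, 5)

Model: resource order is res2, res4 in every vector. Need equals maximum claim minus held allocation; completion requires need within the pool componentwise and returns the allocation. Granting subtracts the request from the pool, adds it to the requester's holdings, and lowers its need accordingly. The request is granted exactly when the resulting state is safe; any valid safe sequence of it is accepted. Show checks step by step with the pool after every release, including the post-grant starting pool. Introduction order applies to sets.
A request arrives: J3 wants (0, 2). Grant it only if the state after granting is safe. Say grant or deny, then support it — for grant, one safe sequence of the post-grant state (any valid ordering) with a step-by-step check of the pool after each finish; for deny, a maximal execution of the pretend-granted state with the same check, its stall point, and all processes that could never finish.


GRANT. The post-grant state is safe; one safe sequence: J4, J7, J3, J9, J2.
Key observation: granting shrinks the pool to (3, 1), yet J4 still fits and the chain goes through.
Check on the post-grant state, step by step:
  pool = (3, 1)
  run J4 (needs (1, 1), free (3, 1)); after release of (2, 2) the pool is (5, 3)
  run J7 (needs (5, 1), free (5, 3)); after release of (2, 1) the pool is (7, 4)
  run J3 (needs (7, 3), free (7, 4)); after release of (2, 2) the pool is (9, 6)
  run J9 (needs (2, 5), free (9, 6)); after release of (1, 0) the pool is (10, 6)
  run J2 (needs (6, 3), free (10, 6)); after release of (2, 1) the pool is (12, 7)


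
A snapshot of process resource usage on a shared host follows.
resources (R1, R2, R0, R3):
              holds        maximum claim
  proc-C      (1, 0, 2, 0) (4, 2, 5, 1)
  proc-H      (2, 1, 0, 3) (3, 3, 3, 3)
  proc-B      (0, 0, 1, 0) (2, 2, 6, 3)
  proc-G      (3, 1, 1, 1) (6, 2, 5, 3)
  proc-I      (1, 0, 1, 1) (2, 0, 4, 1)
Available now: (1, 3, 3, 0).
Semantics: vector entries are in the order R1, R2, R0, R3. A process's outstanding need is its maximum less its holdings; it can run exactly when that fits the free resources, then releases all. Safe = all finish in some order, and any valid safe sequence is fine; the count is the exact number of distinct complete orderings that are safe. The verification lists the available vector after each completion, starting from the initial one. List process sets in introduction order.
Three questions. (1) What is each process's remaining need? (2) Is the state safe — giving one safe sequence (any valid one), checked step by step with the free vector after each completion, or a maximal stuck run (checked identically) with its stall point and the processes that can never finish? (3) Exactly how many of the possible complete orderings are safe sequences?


(1) Need matrix, components ordered R1, R2, R0, R3:
  proc-C: (3, 2, 3, 1)
  proc-H: (1, 2, 3, 0)
  proc-B: (2, 2, 5, 3)
  proc-G: (3, 1, 4, 2)
  proc-I: (1, 0, 3, 0)
(2) SAFE — a valid safe sequence is proc-I, proc-H, proc-G, proc-C, proc-B.
Key observation: at proc-I the run first touches a limit — (1, 0, 3, 0) against (1, 3, 3, 0), exact on a resource it actually requests.
Step-by-step check:
  pool = (1, 3, 3, 0)
  proc-I: need (1, 0, 3, 0) fits (1, 3, 3, 0); releases (1, 0, 1, 1), pool now (2, 3, 4, 1)
  proc-H: need (1, 2, 3, 0) fits (2, 3, 4, 1); releases (2, 1, 0, 3), pool now (4, 4, 4, 4)
  proc-G: need (3, 1, 4, 2) fits (4, 4, 4, 4); releases (3, 1, 1, 1), pool now (7, 5, 5, 5)
  proc-C: need (3, 2, 3, 1) fits (7, 5, 5, 5); releases (1, 0, 2, 0), pool now (8, 5, 7, 5)
  proc-B: need (2, 2, 5, 3) fits (8, 5, 7, 5); releases (0, 0, 1, 0), pool now (8, 5, 8, 5)
(3) The exact count: 14 of the possible complete orderings are safe sequences.


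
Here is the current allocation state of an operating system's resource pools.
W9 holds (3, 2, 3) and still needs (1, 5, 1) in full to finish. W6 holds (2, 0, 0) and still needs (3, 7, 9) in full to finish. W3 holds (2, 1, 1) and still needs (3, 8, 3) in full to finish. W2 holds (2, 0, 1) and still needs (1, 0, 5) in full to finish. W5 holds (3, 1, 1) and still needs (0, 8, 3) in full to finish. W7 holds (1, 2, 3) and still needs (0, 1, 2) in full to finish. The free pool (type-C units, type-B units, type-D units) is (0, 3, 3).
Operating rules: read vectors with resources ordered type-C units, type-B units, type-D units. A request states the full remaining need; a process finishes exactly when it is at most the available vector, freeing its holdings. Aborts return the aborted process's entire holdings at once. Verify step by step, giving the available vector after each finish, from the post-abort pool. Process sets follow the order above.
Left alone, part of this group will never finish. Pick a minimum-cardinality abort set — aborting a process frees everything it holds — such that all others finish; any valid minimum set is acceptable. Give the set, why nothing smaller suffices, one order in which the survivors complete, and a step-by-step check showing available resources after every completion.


The answer: abort W3.
Key observation: W5 was stuck for good until W3 gave back (2, 1, 1); in the order shown it finishes at step 3.
No smaller set exists: with zero aborts the deadlock remains.
One survivor order: W7, W9, W5, W6, W2. Step-by-step check (post-abort pool first):
  pool = (2, 4, 4)
  W7 needs (0, 1, 2) <= (2, 4, 4) -> finishes; pool += (1, 2, 3) = (3, 6, 7)
  W9 needs (1, 5, 1) <= (3, 6, 7) -> finishes; pool += (3, 2, 3) = (6, 8, 10)
  W5 needs (0, 8, 3) <= (6, 8, 10) -> finishes; pool += (3, 1, 1) = (9, 9, 11)
  W6 needs (3, 7, 9) <= (9, 9, 11) -> finishes; pool += (2, 0, 0) = (11, 9, 11)
  W2 needs (1, 0, 5) <= (11, 9, 11) -> finishes; pool += (2, 0, 1) = (13, 9, 12)


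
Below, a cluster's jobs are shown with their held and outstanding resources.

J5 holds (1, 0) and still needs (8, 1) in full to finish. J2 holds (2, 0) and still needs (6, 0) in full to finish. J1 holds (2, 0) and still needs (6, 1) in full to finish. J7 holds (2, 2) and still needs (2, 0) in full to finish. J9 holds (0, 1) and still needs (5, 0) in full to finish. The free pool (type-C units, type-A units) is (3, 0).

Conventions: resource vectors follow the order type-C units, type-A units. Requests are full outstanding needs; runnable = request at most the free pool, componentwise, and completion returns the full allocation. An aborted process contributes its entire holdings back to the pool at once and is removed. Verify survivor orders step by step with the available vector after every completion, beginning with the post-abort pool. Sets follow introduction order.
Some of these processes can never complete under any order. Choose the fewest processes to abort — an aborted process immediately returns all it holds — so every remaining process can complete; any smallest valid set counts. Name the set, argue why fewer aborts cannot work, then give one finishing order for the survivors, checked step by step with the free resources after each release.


Abort J2.
Key observation: before aborting J2, J1 was permanently blocked — no order could ever run it; afterwards it completes at step 3.
No smaller set exists: with zero aborts the deadlock remains.
One survivor order: J7, J9, J1, J5. Step-by-step check (post-abort pool first):
  pool = (5, 0)
  J7 needs (2, 0) <= (5, 0) -> finishes; pool += (2, 2) = (7, 2)
  J9 needs (5, 0) <= (7, 2) -> finishes; pool += (0, 1) = (7, 3)
  J1 needs (6, 1) <= (7, 3) -> finishes; pool += (2, 0) = (9, 3)
  J5 needs (8, 1) <= (9, 3) -> finishes; pool += (1, 0) = (10, 3)


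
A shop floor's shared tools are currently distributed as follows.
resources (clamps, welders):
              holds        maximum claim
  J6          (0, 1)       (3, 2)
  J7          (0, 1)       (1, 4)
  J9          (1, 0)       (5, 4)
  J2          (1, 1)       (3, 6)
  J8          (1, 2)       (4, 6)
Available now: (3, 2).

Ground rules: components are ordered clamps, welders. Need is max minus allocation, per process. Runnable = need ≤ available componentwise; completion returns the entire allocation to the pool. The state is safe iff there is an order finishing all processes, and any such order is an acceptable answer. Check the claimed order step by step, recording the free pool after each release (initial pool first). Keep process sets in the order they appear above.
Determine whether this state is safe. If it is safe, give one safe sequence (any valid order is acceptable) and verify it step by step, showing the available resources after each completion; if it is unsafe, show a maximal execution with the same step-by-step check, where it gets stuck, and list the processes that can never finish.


SAFE. One safe sequence: J6, J7, J8, J2, J9.
Key observation: reading the order forward, J6 is the first process whose need (3, 1) meets the free pool (3, 2) exactly on a resource it requests.
Check, step by step:
  pool = (3, 2)
  J6 needs (3, 1) <= (3, 2) -> finishes; pool += (0, 1) = (3, 3)
  J7 needs (1, 3) <= (3, 3) -> finishes; pool += (0, 1) = (3, 4)
  J8 needs (3, 4) <= (3, 4) -> finishes; pool += (1, 2) = (4, 6)
  J2 needs (2, 5) <= (4, 6) -> finishes; pool += (1, 1) = (5, 7)
  J9 needs (4, 4) <= (5, 7) -> finishes; pool += (1, 0) = (6, 7)


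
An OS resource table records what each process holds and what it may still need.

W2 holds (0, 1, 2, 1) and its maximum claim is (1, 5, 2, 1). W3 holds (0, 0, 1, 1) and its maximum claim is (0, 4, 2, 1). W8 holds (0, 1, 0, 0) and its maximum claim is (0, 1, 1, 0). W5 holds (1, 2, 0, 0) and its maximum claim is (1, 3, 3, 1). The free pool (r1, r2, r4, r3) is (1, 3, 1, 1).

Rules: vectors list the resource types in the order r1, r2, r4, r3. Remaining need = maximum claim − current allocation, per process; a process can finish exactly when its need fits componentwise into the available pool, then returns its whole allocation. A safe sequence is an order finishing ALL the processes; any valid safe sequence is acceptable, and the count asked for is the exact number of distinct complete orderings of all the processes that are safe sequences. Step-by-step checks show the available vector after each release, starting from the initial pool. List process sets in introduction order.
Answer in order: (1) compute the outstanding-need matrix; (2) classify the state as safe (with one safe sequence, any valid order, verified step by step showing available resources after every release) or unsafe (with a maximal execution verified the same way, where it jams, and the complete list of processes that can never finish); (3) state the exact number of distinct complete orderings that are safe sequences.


(1) Need matrix, components ordered r1, r2, r4, r3:
  W2: (1, 4, 0, 0)
  W3: (0, 4, 1, 0)
  W8: (0, 0, 1, 0)
  W5: (0, 1, 3, 1)
(2) The state is SAFE; one workable sequence: W8, W2, W5, W3.
Key observation: reading the order forward, W8 is the first process whose need (0, 0, 1, 0) meets the free pool (1, 3, 1, 1) exactly on a resource it requests.
Verifying each step:
  pool = (1, 3, 1, 1)
  run W8 (needs (0, 0, 1, 0), free (1, 3, 1, 1)); after release of (0, 1, 0, 0) the pool is (1, 4, 1, 1)
  run W2 (needs (1, 4, 0, 0), free (1, 4, 1, 1)); after release of (0, 1, 2, 1) the pool is (1, 5, 3, 2)
  run W5 (needs (0, 1, 3, 1), free (1, 5, 3, 2)); after release of (1, 2, 0, 0) the pool is (2, 7, 3, 2)
  run W3 (needs (0, 4, 1, 0), free (2, 7, 3, 2)); after release of (0, 0, 1, 1) the pool is (2, 7, 4, 3)
(3) The exact count: 3 of the possible complete orderings are safe sequences.


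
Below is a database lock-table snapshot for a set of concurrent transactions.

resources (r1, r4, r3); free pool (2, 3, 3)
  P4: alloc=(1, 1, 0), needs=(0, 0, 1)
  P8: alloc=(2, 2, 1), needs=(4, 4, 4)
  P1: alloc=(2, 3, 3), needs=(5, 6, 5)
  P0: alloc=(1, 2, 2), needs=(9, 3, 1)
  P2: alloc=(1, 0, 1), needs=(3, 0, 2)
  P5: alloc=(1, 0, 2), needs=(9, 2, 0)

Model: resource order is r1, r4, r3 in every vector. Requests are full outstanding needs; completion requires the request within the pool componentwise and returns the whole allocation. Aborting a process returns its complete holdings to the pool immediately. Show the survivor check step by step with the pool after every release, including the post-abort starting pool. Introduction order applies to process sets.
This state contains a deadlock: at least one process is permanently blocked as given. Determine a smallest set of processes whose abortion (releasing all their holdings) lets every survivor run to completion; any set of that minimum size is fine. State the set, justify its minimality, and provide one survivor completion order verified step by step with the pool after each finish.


Minimum abort set: P0.
Key observation: the returned (1, 2, 2) from P0 is what brings P5 — unrunnable before, under any order — into play at step 5.
Minimality: the empty abort set fails — the state is deadlocked as it stands.
One survivor order: P2, P8, P4, P1, P5. Check, step by step (post-abort pool first):
  pool = (3, 5, 5)
  P2 needs (3, 0, 2) <= (3, 5, 5) -> finishes; pool += (1, 0, 1) = (4, 5, 6)
  P8 needs (4, 4, 4) <= (4, 5, 6) -> finishes; pool += (2, 2, 1) = (6, 7, 7)
  P4 needs (0, 0, 1) <= (6, 7, 7) -> finishes; pool += (1, 1, 0) = (7, 8, 7)
  P1 needs (5, 6, 5) <= (7, 8, 7) -> finishes; pool += (2, 3, 3) = (9, 11, 10)
  P5 needs (9, 2, 0) <= (9, 11, 10) -> finishes; pool += (1, 0, 2) = (10, 11, 12)


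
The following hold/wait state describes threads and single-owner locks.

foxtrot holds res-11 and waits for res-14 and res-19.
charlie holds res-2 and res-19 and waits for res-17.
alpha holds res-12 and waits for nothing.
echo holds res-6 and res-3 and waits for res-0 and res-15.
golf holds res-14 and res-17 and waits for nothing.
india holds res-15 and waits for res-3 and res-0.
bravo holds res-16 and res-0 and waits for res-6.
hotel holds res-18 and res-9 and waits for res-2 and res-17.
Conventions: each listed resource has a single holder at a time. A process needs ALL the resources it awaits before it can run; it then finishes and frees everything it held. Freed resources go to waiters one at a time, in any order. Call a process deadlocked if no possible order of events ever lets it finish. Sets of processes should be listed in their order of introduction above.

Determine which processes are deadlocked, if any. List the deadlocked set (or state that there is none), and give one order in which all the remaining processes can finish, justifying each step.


Deadlocked set: echo, india and bravo.
Key observation: nobody on the ring echo -> india -> echo can start until another member finishes, which never happens; bravo is caught in further circular waits.
The rest can finish in the order golf, alpha, charlie, foxtrot, hotel.
Step-by-step check:
  golf waits on nothing -> runs at once and releases res-14 and res-17
  alpha waits on nothing -> runs at once and releases res-12
  charlie: everything it awaited (res-17) is free; runs, freeing res-2 and res-19
  foxtrot: everything it awaited (res-14 and res-19) is free; runs, freeing res-11
  hotel: everything it awaited (res-2 and res-17) is free; runs, freeing res-18 and res-9


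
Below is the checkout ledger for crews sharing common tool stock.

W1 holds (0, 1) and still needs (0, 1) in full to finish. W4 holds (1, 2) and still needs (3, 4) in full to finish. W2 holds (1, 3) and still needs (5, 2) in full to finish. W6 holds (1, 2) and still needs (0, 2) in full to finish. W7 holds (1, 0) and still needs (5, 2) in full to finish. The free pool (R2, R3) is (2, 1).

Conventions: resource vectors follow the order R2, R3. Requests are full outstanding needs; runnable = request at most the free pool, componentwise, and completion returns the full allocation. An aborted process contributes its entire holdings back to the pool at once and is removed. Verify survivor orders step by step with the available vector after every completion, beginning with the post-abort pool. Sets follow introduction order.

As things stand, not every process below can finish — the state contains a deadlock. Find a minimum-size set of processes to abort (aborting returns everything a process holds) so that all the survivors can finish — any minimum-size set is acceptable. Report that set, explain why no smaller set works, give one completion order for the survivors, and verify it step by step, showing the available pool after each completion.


Abort W7.
Key observation: W2 could never have finished before the abort; with (1, 0) returned by W7, it fits at step 4.
Why nothing smaller works: aborting no one leaves the state deadlocked as given.
One survivor order: W1, W6, W4, W2. Walking it through (post-abort pool first):
  pool = (3, 1)
  run W1 (needs (0, 1), free (3, 1)); after release of (0, 1) the pool is (3, 2)
  run W6 (needs (0, 2), free (3, 2)); after release of (1, 2) the pool is (4, 4)
  run W4 (needs (3, 4), free (4, 4)); after release of (1, 2) the pool is (5, 6)
  run W2 (needs (5, 2), free (5, 6)); after release of (1, 3) the pool is (6, 9)


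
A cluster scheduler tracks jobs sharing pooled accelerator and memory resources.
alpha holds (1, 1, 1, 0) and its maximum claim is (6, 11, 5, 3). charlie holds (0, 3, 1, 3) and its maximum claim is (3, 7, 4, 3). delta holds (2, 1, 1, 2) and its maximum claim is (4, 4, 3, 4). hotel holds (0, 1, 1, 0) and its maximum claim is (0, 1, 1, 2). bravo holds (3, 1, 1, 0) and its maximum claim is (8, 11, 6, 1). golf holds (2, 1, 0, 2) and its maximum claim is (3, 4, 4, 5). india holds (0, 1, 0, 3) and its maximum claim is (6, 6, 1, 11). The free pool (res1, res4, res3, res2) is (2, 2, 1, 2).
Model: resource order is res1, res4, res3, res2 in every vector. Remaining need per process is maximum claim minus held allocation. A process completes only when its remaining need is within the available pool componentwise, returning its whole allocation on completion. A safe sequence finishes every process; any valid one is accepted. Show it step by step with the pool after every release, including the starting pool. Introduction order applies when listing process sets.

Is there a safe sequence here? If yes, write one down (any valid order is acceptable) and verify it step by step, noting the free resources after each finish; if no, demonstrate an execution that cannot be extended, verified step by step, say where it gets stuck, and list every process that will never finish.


UNSAFE — no complete ordering exists.
Key observation: once hotel, delta, charlie, golf, india finish, the pool peaks at (6, 9, 4, 12) — and every remaining process still needs more res4 than that.
The run hotel, delta, charlie, golf, india cannot be extended any further. Check, step by step:
  pool = (2, 2, 1, 2)
  run hotel (needs (0, 0, 0, 2), free (2, 2, 1, 2)); after release of (0, 1, 1, 0) the pool is (2, 3, 2, 2)
  run delta (needs (2, 3, 2, 2), free (2, 3, 2, 2)); after release of (2, 1, 1, 2) the pool is (4, 4, 3, 4)
  run charlie (needs (3, 4, 3, 0), free (4, 4, 3, 4)); after release of (0, 3, 1, 3) the pool is (4, 7, 4, 7)
  run golf (needs (1, 3, 4, 3), free (4, 7, 4, 7)); after release of (2, 1, 0, 2) the pool is (6, 8, 4, 9)
  run india (needs (6, 5, 1, 8), free (6, 8, 4, 9)); after release of (0, 1, 0, 3) the pool is (6, 9, 4, 12)
  blocked: alpha wants (5, 10, 4, 3), pool (6, 9, 4, 12) — not enough res4
  blocked: bravo wants (5, 10, 5, 1), pool (6, 9, 4, 12) — not enough res4 and res3
Permanently blocked: alpha and bravo.


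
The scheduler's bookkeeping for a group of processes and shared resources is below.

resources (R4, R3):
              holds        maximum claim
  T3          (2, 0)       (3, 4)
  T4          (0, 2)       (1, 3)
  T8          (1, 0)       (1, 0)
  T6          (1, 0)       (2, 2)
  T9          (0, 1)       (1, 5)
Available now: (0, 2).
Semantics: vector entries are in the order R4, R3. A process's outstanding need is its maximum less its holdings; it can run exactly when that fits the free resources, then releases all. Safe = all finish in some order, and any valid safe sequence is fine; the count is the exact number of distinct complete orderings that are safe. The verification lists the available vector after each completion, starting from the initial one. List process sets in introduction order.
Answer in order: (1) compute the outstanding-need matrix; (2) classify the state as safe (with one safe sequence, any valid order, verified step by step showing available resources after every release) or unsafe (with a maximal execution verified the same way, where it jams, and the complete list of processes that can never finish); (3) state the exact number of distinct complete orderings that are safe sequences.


(1) Remaining need (order R4, R3):
  T3: (1, 4)
  T4: (1, 1)
  T8: (0, 0)
  T6: (1, 2)
  T9: (1, 4)
(2) SAFE, for example via the order T8, T4, T9, T3, T6.
Key observation: T4 marks the first exact bind of the order: its need (1, 1) fits the free (1, 2) with zero slack on a requested resource.
Check, step by step:
  pool = (0, 2)
  T8: need (0, 0) fits (0, 2); releases (1, 0), pool now (1, 2)
  T4: need (1, 1) fits (1, 2); releases (0, 2), pool now (1, 4)
  T9: need (1, 4) fits (1, 4); releases (0, 1), pool now (1, 5)
  T3: need (1, 4) fits (1, 5); releases (2, 0), pool now (3, 5)
  T6: need (1, 2) fits (3, 5); releases (1, 0), pool now (4, 5)
(3) The exact count: 8 of the possible complete orderings are safe sequences.
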